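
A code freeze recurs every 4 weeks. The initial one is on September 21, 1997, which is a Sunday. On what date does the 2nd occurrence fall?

The 2nd occurrence is 1 interval after the first: 1 × 28 = 28 days after September 21, 1997.
September has 30 days — 9 days to the end of September leaves 19.
19 days into October → October 19, 1997.

October 19, 1997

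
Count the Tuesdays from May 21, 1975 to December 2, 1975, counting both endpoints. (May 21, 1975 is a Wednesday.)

May 21, 1975 is a Wednesday; the first Tuesday on or after it is May 27, 1975 (6 days later).
From May 27, 1975 to December 2, 1975: 4 + 30 + 31 + 31 + 30 + 31 + 30 + 2 = 189 days (rest of May, June, July, August, September, October, November, December).
189 ÷ 7 = 27 full weeks with remainder 0, so 27 more Tuesdays after the first → 28.

28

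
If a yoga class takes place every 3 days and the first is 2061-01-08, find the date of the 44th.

The 44th occurrence is 43 intervals after the first: 43 × 3 = 129 days after 2061-01-08.
January has 31 days — 23 days to the end of January leaves 106.
February has 28 days (78 left).
March has 31 days (47 left).
April has 30 days (17 left).
17 days into May → 2061-05-17.

2061-05-17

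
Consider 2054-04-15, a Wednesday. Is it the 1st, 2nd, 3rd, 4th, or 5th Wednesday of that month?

Day 15 falls in week ⌈15/7⌉ of the month.
Days 1–7 hold the 1st Wednesday, 8–14 the 2nd, 15–21 the 3rd, 22–28 the 4th, 29–31 the 5th.
15 is in the range for the 3rd.

3rd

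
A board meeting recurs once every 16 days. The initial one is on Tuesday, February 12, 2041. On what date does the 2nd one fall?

The 2nd occurrence is 1 interval after the first: 1 × 16 = 16 days after February 12, 2041.
16 days later is February 28, 2041.

February 28, 2041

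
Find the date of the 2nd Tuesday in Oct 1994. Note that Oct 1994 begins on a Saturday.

Oct 1994 begins on a Saturday, so the first Tuesday is Oct 4 (3 days later).
The 2nd Tuesday is 1 weeks later: 4 + 7 = 11.

Oct 11, 1994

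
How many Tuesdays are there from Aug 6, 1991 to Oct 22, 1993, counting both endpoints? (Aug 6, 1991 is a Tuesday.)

Aug 6, 1991 is a Tuesday; the first Tuesday on or after it is Aug 6, 1991.
From Aug 6, 1991 to Oct 22, 1993: 147 + 366 + 295 = 808 days (rest of 1991, 1992, to Oct 22, 1993 in 1993).
808 ÷ 7 = 115 full weeks with remainder 3, so 115 more Tuesdays after the first → 116.

116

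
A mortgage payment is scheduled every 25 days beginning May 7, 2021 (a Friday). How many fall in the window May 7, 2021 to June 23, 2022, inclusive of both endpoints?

17

Occurrences land 25·i days after May 7, 2021 for i = 0, 1, 2, …
The window opens on the start date, so the first occurrence inside is #1 on May 7, 2021.
June 23, 2022 is 412 days after the start; 412 ÷ 25 = 16 remainder 12. Last occurrence in the window: #17 on June 11, 2022.
Occurrences #1 through #17: 17 in total.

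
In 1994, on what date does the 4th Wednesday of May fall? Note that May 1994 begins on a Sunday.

May 1994 begins on a Sunday, so the first Wednesday is May 4 (3 days later).
The 4th Wednesday is 3 weeks later: 4 + 21 = 25.

May 25, 1994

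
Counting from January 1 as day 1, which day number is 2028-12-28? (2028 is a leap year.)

363

Days in months before December: 31 + 29 + 31 + 30 + 31 + 30 + 31 + 31 + 30 + 31 + 30 = 335.
Plus 28 days into December → day 363.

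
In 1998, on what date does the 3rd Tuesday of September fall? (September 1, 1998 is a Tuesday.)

September 15, 1998

September 1998 begins on a Tuesday, so the first Tuesday is September 1.
The 3rd Tuesday is 2 weeks later: 1 + 14 = 15.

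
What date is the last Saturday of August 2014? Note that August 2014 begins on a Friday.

August 2014 begins on a Friday, so the first Saturday is August 2 (1 day later).
August 2014 has 31 days. Adding weeks: 2, 9, 16, 23, 30 — the last one ≤ 31 is the 30th.

August 30, 2014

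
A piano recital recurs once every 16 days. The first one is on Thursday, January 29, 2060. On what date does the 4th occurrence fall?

The 4th occurrence is 3 intervals after the first: 3 × 16 = 48 days after January 29, 2060.
January has 31 days — 2 days to the end of January leaves 46.
February has 29 days (17 left).
17 days into March → March 17, 2060.

March 17, 2060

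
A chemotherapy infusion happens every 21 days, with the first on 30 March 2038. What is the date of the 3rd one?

11 May 2038

The 3rd occurrence is 2 intervals after the first: 2 × 21 = 42 days after 30 March 2038.
March has 31 days — 1 day to the end of March leaves 41.
April has 30 days (11 left).
11 days into May → 11 May 2038.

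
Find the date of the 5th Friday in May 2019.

May 31, 2019

May 2019 begins on a Wednesday, so the first Friday is May 3 (2 days later).
The 5th Friday is 4 weeks later: 3 + 28 = 31.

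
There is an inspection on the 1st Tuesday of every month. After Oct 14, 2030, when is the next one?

Nov 5, 2030

Oct 2030 starts on a Tuesday, so its 1st Tuesday is Oct 1, 2030.
That is not after Oct 14, 2030, so look at Nov 2030.
Nov 2030 starts on a Friday, so its 1st Tuesday is Nov 5, 2030 (4 days in).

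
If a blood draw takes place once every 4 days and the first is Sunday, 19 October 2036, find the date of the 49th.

29 April 2037

The 49th occurrence is 48 intervals after the first: 48 × 4 = 192 days after 19 October 2036.
October has 31 days — 12 days to the end of October leaves 180.
November has 30 days (150 left).
December has 31 days (119 left).
January has 31 days (88 left).
February has 28 days (60 left).
March has 31 days (29 left).
29 days into April → 29 April 2037.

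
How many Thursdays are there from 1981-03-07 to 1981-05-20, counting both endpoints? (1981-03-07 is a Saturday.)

1981-03-07 is a Saturday; the first Thursday on or after it is 1981-03-12 (5 days later).
From 1981-03-12 to 1981-05-20: 19 + 30 + 20 = 69 days (rest of March, April, May).
69 ÷ 7 = 9 full weeks with remainder 6, so 9 more Thursdays after the first → 10.

10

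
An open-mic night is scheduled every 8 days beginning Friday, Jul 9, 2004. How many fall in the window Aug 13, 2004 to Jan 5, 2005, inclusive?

Occurrences land 8·i days after Jul 9, 2004 for i = 0, 1, 2, …
Aug 13, 2004 is 35 days after the start; 35 ÷ 8 = 4 remainder 3; since the remainder is 3, round up to i = 5. First occurrence in the window: #6 on Aug 18, 2004 (5×8 = 40 days in).
Jan 5, 2005 is 180 days after the start; 180 ÷ 8 = 22 remainder 4. Last occurrence in the window: #23 on Jan 1, 2005.
Occurrences #6 through #23: 18 in total.

18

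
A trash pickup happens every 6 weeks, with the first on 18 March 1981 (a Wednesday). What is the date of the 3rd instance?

10 June 1981

The 3rd occurrence is 2 intervals after the first: 2 × 42 = 84 days after 18 March 1981.
March has 31 days — 13 days to the end of March leaves 71.
April has 30 days (41 left).
May has 31 days (10 left).
10 days into June → 10 June 1981.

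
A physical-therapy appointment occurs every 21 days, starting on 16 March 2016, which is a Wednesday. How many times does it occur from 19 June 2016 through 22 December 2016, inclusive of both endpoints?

9

Occurrences land 21·i days after 16 March 2016 for i = 0, 1, 2, …
19 June 2016 is 95 days after the start; 95 ÷ 21 = 4 remainder 11; since the remainder is 11, round up to i = 5. First occurrence in the window: #6 on 29 June 2016 (5×21 = 105 days in).
22 December 2016 is 281 days after the start; 281 ÷ 21 = 13 remainder 8. Last occurrence in the window: #14 on 14 December 2016.
Occurrences #6 through #14: 9 in total.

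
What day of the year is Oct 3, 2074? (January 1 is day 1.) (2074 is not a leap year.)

276

Days in months before Oct: 31 + 28 + 31 + 30 + 31 + 30 + 31 + 31 + 30 = 273.
Plus 3 days into Oct → day 276.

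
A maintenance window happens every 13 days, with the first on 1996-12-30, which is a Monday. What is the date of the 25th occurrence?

The 25th occurrence is 24 intervals after the first: 24 × 13 = 312 days after 1996-12-30.
December has 31 days — 1 day to the end of December leaves 311.
January has 31 days (280 left).
February has 28 days (252 left).
March has 31 days (221 left).
April has 30 days (191 left).
May has 31 days (160 left).
June has 30 days (130 left).
July has 31 days (99 left).
August has 31 days (68 left).
September has 30 days (38 left).
October has 31 days (7 left).
7 days into November → 1997-11-07.

1997-11-07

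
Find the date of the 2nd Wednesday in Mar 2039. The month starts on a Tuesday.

Mar 2039 begins on a Tuesday, so the first Wednesday is Mar 2 (1 day later).
The 2nd Wednesday is 1 weeks later: 2 + 7 = 9.

Mar 9, 2039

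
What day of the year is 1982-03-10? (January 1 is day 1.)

Days in months before March: 31 + 28 = 59.
Plus 10 days into March → day 69.

69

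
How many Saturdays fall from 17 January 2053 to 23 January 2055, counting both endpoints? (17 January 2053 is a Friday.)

17 January 2053 is a Friday; the first Saturday on or after it is 18 January 2053 (1 day later).
From 18 January 2053 to 23 January 2055: 347 + 365 + 23 = 735 days (rest of 2053, 2054, to 23 January 2055 in 2055).
735 ÷ 7 = 105 full weeks with remainder 0, so 105 more Saturdays after the first → 106.

106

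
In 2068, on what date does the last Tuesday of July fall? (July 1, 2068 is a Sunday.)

31 July 2068

July 2068 begins on a Sunday, so the first Tuesday is July 3 (2 days later).
July 2068 has 31 days. Adding weeks: 3, 10, 17, 24, 31 — the last one ≤ 31 is the 31st.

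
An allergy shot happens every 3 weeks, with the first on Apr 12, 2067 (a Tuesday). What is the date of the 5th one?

The 5th occurrence is 4 intervals after the first: 4 × 21 = 84 days after Apr 12, 2067.
Apr has 30 days — 18 days to the end of Apr leaves 66.
May has 31 days (35 left).
Jun has 30 days (5 left).
5 days into Jul → Jul 5, 2067.

Jul 5, 2067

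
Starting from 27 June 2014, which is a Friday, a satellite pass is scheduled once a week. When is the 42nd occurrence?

The 42nd occurrence is 41 intervals after the first: 41 × 7 = 287 days after 27 June 2014.
June has 30 days — 3 days to the end of June leaves 284.
July has 31 days (253 left).
August has 31 days (222 left).
September has 30 days (192 left).
October has 31 days (161 left).
November has 30 days (131 left).
December has 31 days (100 left).
January has 31 days (69 left).
February has 28 days (41 left).
March has 31 days (10 left).
10 days into April → 10 April 2015.

10 April 2015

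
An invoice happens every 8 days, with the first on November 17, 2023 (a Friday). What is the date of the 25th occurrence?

The 25th occurrence is 24 intervals after the first: 24 × 8 = 192 days after November 17, 2023.
November has 30 days — 13 days to the end of November leaves 179.
December has 31 days (148 left).
January has 31 days (117 left).
February has 29 days (88 left).
March has 31 days (57 left).
April has 30 days (27 left).
27 days into May → May 27, 2024.

May 27, 2024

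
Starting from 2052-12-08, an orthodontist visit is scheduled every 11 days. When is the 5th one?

The 5th occurrence is 4 intervals after the first: 4 × 11 = 44 days after 2052-12-08.
December has 31 days — 23 days to the end of December leaves 21.
21 days into January → 2053-01-21.

2053-01-21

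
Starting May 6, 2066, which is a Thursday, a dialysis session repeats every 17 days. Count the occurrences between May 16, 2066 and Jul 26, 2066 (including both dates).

Occurrences land 17·i days after May 6, 2066 for i = 0, 1, 2, …
May 16, 2066 is 10 days after the start; 10 ÷ 17 = 0 remainder 10; since the remainder is 10, round up to i = 1. First occurrence in the window: #2 on May 23, 2066 (1×17 = 17 days in).
Jul 26, 2066 is 81 days after the start; 81 ÷ 17 = 4 remainder 13. Last occurrence in the window: #5 on Jul 13, 2066.
Occurrences #2 through #5: 4 in total.

4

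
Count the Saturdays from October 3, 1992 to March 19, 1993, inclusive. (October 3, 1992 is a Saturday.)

24

October 3, 1992 is a Saturday; the first Saturday on or after it is October 3, 1992.
From October 3, 1992 to March 19, 1993: 28 + 30 + 31 + 31 + 28 + 19 = 167 days (rest of October, November, December, January, February, March).
167 ÷ 7 = 23 full weeks with remainder 6, so 23 more Saturdays after the first → 24.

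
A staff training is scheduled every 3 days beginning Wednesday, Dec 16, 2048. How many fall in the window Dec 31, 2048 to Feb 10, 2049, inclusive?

Occurrences land 3·i days after Dec 16, 2048 for i = 0, 1, 2, …
Dec 31, 2048 is 15 days after the start; 15 ÷ 3 = 5 remainder 0. First occurrence in the window: #6 on Dec 31, 2048 (5×3 = 15 days in).
Feb 10, 2049 is 56 days after the start; 56 ÷ 3 = 18 remainder 2. Last occurrence in the window: #19 on Feb 8, 2049.
Occurrences #6 through #19: 14 in total.

14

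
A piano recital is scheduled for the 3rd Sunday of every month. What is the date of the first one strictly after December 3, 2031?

December 21, 2031

December 2031 starts on a Monday; its first Sunday is the 7th, so the 3rd Sunday is the 21st — December 21, 2031.
December 21, 2031 is after December 3, 2031, so that is the next one.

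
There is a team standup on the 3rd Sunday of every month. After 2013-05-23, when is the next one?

2013-06-16

May 2013 starts on a Wednesday; its first Sunday is the 5th, so the 3rd Sunday is the 19th — 2013-05-19.
That is not after 2013-05-23, so look at June 2013.
June 2013 starts on a Saturday; its first Sunday is the 2nd, so the 3rd Sunday is the 16th — 2013-06-16.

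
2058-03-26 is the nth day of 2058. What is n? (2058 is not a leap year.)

85

Days in months before March: 31 + 28 = 59.
Plus 26 days into March → day 85.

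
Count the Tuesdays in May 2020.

4

1 May 2020 is a Friday; the first Tuesday on or after it is 5 May 2020 (4 days later).
From 5 May 2020 to 31 May 2020 is 31 − 5 = 26 days.
26 ÷ 7 = 3 full weeks with remainder 5, so 3 more Tuesdays after the first → 4.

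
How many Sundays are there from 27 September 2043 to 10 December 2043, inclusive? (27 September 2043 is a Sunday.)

11

27 September 2043 is a Sunday; the first Sunday on or after it is 27 September 2043.
From 27 September 2043 to 10 December 2043: 3 + 31 + 30 + 10 = 74 days (rest of September, October, November, December).
74 ÷ 7 = 10 full weeks with remainder 4, so 10 more Sundays after the first → 11.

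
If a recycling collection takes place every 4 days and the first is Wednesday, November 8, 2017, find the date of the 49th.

May 19, 2018

The 49th occurrence is 48 intervals after the first: 48 × 4 = 192 days after November 8, 2017.
November has 30 days — 22 days to the end of November leaves 170.
December has 31 days (139 left).
January has 31 days (108 left).
February has 28 days (80 left).
March has 31 days (49 left).
April has 30 days (19 left).
19 days into May → May 19, 2018.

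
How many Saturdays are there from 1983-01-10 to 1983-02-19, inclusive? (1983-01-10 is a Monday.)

1983-01-10 is a Monday; the first Saturday on or after it is 1983-01-15 (5 days later).
From 1983-01-15 to 1983-02-19: 16 + 19 = 35 days (rest of January, February).
35 ÷ 7 = 5 full weeks with remainder 0, so 5 more Saturdays after the first → 6.

6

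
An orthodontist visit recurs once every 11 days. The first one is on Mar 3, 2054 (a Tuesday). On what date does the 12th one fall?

The 12th occurrence is 11 intervals after the first: 11 × 11 = 121 days after Mar 3, 2054.
Mar has 31 days — 28 days to the end of Mar leaves 93.
Apr has 30 days (63 left).
May has 31 days (32 left).
Jun has 30 days (2 left).
2 days into Jul → Jul 2, 2054.

Jul 2, 2054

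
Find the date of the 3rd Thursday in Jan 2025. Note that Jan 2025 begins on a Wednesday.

Jan 16, 2025

Jan 2025 begins on a Wednesday, so the first Thursday is Jan 2 (1 day later).
The 3rd Thursday is 2 weeks later: 2 + 14 = 16.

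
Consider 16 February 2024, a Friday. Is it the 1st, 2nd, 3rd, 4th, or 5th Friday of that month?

Day 16 falls in week ⌈16/7⌉ of the month.
Days 1–7 hold the 1st Friday, 8–14 the 2nd, 15–21 the 3rd, 22–28 the 4th, 29–31 the 5th.
16 is in the range for the 3rd.

3rd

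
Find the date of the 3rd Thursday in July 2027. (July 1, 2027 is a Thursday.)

2027-07-15

July 2027 begins on a Thursday, so the first Thursday is July 1.
The 3rd Thursday is 2 weeks later: 1 + 14 = 15.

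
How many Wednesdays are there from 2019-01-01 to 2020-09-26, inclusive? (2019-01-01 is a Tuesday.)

2019-01-01 is a Tuesday; the first Wednesday on or after it is 2019-01-02 (1 day later).
From 2019-01-02 to 2020-09-26: 363 + 270 = 633 days (rest of 2019, to 2020-09-26 in 2020).
633 ÷ 7 = 90 full weeks with remainder 3, so 90 more Wednesdays after the first → 91.

91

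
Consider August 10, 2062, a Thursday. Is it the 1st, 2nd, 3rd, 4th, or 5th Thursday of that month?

Day 10 falls in week ⌈10/7⌉ of the month.
Days 1–7 hold the 1st Thursday, 8–14 the 2nd, 15–21 the 3rd, 22–28 the 4th, 29–31 the 5th.
10 is in the range for the 2nd.

2nd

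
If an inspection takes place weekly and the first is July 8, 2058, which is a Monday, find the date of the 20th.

The 20th occurrence is 19 intervals after the first: 19 × 7 = 133 days after July 8, 2058.
July has 31 days — 23 days to the end of July leaves 110.
August has 31 days (79 left).
September has 30 days (49 left).
October has 31 days (18 left).
18 days into November → November 18, 2058.

November 18, 2058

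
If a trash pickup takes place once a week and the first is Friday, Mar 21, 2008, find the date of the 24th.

The 24th occurrence is 23 intervals after the first: 23 × 7 = 161 days after Mar 21, 2008.
Mar has 31 days — 10 days to the end of Mar leaves 151.
Apr has 30 days (121 left).
May has 31 days (90 left).
Jun has 30 days (60 left).
Jul has 31 days (29 left).
29 days into Aug → Aug 29, 2008.

Aug 29, 2008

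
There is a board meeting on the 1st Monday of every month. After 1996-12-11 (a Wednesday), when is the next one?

December 1996 starts on a Sunday, so its 1st Monday is 1996-12-02 (1 day in).
That is not after 1996-12-11, so look at January 1997.
January 1997 starts on a Wednesday, so its 1st Monday is 1997-01-06 (5 days in).

1997-01-06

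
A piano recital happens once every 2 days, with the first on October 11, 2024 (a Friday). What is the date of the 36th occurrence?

The 36th occurrence is 35 intervals after the first: 35 × 2 = 70 days after October 11, 2024.
October has 31 days — 20 days to the end of October leaves 50.
November has 30 days (20 left).
20 days into December → December 20, 2024.

December 20, 2024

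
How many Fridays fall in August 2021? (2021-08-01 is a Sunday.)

2021-08-01 is a Sunday; the first Friday on or after it is 2021-08-06 (5 days later).
From 2021-08-06 to 2021-08-31 is 31 − 6 = 25 days.
25 ÷ 7 = 3 full weeks with remainder 4, so 3 more Fridays after the first → 4.

4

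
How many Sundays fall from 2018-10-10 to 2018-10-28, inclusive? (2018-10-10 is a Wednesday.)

2018-10-10 is a Wednesday; the first Sunday on or after it is 2018-10-14 (4 days later).
From 2018-10-14 to 2018-10-28 is 28 − 14 = 14 days.
14 ÷ 7 = 2 full weeks with remainder 0, so 2 more Sundays after the first → 3.

3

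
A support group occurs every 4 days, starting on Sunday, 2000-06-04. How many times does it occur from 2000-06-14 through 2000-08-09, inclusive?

Occurrences land 4·i days after 2000-06-04 for i = 0, 1, 2, …
2000-06-14 is 10 days after the start; 10 ÷ 4 = 2 remainder 2; since the remainder is 2, round up to i = 3. First occurrence in the window: #4 on 2000-06-16 (3×4 = 12 days in).
2000-08-09 is 66 days after the start; 66 ÷ 4 = 16 remainder 2. Last occurrence in the window: #17 on 2000-08-07.
Occurrences #4 through #17: 14 in total.

14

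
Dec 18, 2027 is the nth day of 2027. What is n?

Days in months before Dec: 31 + 28 + 31 + 30 + 31 + 30 + 31 + 31 + 30 + 31 + 30 = 334.
Plus 18 days into Dec → day 352.

352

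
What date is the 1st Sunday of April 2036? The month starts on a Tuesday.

April 6, 2036

April 2036 begins on a Tuesday, so the first Sunday is April 6 (5 days later).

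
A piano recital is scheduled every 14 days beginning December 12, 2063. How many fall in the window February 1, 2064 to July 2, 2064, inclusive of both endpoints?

Occurrences land 14·i days after December 12, 2063 for i = 0, 1, 2, …
February 1, 2064 is 51 days after the start; 51 ÷ 14 = 3 remainder 9; since the remainder is 9, round up to i = 4. First occurrence in the window: #5 on February 6, 2064 (4×14 = 56 days in).
July 2, 2064 is 203 days after the start; 203 ÷ 14 = 14 remainder 7. Last occurrence in the window: #15 on June 25, 2064.
Occurrences #5 through #15: 11 in total.

11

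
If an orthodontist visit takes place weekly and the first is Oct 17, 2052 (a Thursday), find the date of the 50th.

Sep 25, 2053

The 50th occurrence is 49 intervals after the first: 49 × 7 = 343 days after Oct 17, 2052.
Oct has 31 days — 14 days to the end of Oct leaves 329.
Nov has 30 days (299 left).
Dec has 31 days (268 left).
Jan has 31 days (237 left).
Feb has 28 days (209 left).
Mar has 31 days (178 left).
Apr has 30 days (148 left).
May has 31 days (117 left).
Jun has 30 days (87 left).
Jul has 31 days (56 left).
Aug has 31 days (25 left).
25 days into Sep → Sep 25, 2053.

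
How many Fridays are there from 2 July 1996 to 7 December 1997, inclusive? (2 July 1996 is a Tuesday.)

75

2 July 1996 is a Tuesday; the first Friday on or after it is 5 July 1996 (3 days later).
From 5 July 1996 to 7 December 1997: 179 + 341 = 520 days (rest of 1996, to 7 December 1997 in 1997).
520 ÷ 7 = 74 full weeks with remainder 2, so 74 more Fridays after the first → 75.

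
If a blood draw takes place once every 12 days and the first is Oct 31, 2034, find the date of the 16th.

The 16th occurrence is 15 intervals after the first: 15 × 12 = 180 days after Oct 31, 2034.
Oct has 31 days — 0 days to the end of Oct leaves 180.
Nov has 30 days (150 left).
Dec has 31 days (119 left).
Jan has 31 days (88 left).
Feb has 28 days (60 left).
Mar has 31 days (29 left).
29 days into Apr → Apr 29, 2035.

Apr 29, 2035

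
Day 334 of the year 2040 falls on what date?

2040-11-29

January has 31 days (334 − 31 = 303 remain).
February has 29 days (303 − 29 = 274 remain).
March has 31 days (274 − 31 = 243 remain).
April has 30 days (243 − 30 = 213 remain).
May has 31 days (213 − 31 = 182 remain).
June has 30 days (182 − 30 = 152 remain).
July has 31 days (152 − 31 = 121 remain).
August has 31 days (121 − 31 = 90 remain).
September has 30 days (90 − 30 = 60 remain).
October has 31 days (60 − 31 = 29 remain).
29 into November → November 29.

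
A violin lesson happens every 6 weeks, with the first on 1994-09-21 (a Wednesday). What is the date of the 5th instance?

1995-03-08

The 5th occurrence is 4 intervals after the first: 4 × 42 = 168 days after 1994-09-21.
September has 30 days — 9 days to the end of September leaves 159.
October has 31 days (128 left).
November has 30 days (98 left).
December has 31 days (67 left).
January has 31 days (36 left).
February has 28 days (8 left).
8 days into March → 1995-03-08.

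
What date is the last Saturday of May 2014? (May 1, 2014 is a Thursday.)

2014-05-31

May 2014 begins on a Thursday, so the first Saturday is May 3 (2 days later).
May 2014 has 31 days. Adding weeks: 3, 10, 17, 24, 31 — the last one ≤ 31 is the 31st.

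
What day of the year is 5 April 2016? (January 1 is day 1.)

Days in months before April: 31 + 29 + 31 = 91.
Plus 5 days into April → day 96.

96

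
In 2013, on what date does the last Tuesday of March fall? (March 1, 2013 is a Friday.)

March 2013 begins on a Friday, so the first Tuesday is March 5 (4 days later).
March 2013 has 31 days. Adding weeks: 5, 12, 19, 26 — the last one ≤ 31 is the 26th.

2013-03-26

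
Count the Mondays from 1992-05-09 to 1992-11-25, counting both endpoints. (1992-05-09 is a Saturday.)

1992-05-09 is a Saturday; the first Monday on or after it is 1992-05-11 (2 days later).
From 1992-05-11 to 1992-11-25: 20 + 30 + 31 + 31 + 30 + 31 + 25 = 198 days (rest of May, June, July, August, September, October, November).
198 ÷ 7 = 28 full weeks with remainder 2, so 28 more Mondays after the first → 29.

29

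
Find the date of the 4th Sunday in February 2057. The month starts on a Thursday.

February 2057 begins on a Thursday, so the first Sunday is February 4 (3 days later).
The 4th Sunday is 3 weeks later: 4 + 21 = 25.

25 February 2057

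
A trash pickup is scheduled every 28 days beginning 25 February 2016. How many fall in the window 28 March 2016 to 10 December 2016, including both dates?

9

Occurrences land 28·i days after 25 February 2016 for i = 0, 1, 2, …
28 March 2016 is 32 days after the start; 32 ÷ 28 = 1 remainder 4; since the remainder is 4, round up to i = 2. First occurrence in the window: #3 on 21 April 2016 (2×28 = 56 days in).
10 December 2016 is 289 days after the start; 289 ÷ 28 = 10 remainder 9. Last occurrence in the window: #11 on 1 December 2016.
Occurrences #3 through #11: 9 in total.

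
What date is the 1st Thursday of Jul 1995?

The first Thursday of Jul 1995 is Jul 6.

Jul 6, 1995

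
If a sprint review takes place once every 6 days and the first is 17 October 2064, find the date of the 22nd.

The 22nd occurrence is 21 intervals after the first: 21 × 6 = 126 days after 17 October 2064.
October has 31 days — 14 days to the end of October leaves 112.
November has 30 days (82 left).
December has 31 days (51 left).
January has 31 days (20 left).
20 days into February → 20 February 2065.

20 February 2065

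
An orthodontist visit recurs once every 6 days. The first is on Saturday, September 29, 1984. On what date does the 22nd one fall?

The 22nd occurrence is 21 intervals after the first: 21 × 6 = 126 days after September 29, 1984.
September has 30 days — 1 day to the end of September leaves 125.
October has 31 days (94 left).
November has 30 days (64 left).
December has 31 days (33 left).
January has 31 days (2 left).
2 days into February → February 2, 1985.

February 2, 1985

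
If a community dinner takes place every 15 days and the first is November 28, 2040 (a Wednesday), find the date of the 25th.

November 23, 2041

The 25th occurrence is 24 intervals after the first: 24 × 15 = 360 days after November 28, 2040.
November has 30 days — 2 days to the end of November leaves 358.
December has 31 days (327 left).
January has 31 days (296 left).
February has 28 days (268 left).
March has 31 days (237 left).
April has 30 days (207 left).
May has 31 days (176 left).
June has 30 days (146 left).
July has 31 days (115 left).
August has 31 days (84 left).
September has 30 days (54 left).
October has 31 days (23 left).
23 days into November → November 23, 2041.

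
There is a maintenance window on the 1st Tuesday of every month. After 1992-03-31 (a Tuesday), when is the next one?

March 1992 starts on a Sunday, so its 1st Tuesday is 1992-03-03 (2 days in).
That is not after 1992-03-31, so look at April 1992.
April 1992 starts on a Wednesday, so its 1st Tuesday is 1992-04-07 (6 days in).

1992-04-07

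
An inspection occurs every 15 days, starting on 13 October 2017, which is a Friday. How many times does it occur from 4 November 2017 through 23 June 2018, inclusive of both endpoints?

Occurrences land 15·i days after 13 October 2017 for i = 0, 1, 2, …
4 November 2017 is 22 days after the start; 22 ÷ 15 = 1 remainder 7; since the remainder is 7, round up to i = 2. First occurrence in the window: #3 on 12 November 2017 (2×15 = 30 days in).
23 June 2018 is 253 days after the start; 253 ÷ 15 = 16 remainder 13. Last occurrence in the window: #17 on 10 June 2018.
Occurrences #3 through #17: 15 in total.

15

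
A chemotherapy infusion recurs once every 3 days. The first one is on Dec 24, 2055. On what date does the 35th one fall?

Apr 4, 2056

The 35th occurrence is 34 intervals after the first: 34 × 3 = 102 days after Dec 24, 2055.
Dec has 31 days — 7 days to the end of Dec leaves 95.
Jan has 31 days (64 left).
Feb has 29 days (35 left).
Mar has 31 days (4 left).
4 days into Apr → Apr 4, 2056.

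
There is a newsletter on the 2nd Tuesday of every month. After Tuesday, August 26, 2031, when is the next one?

August 2031 starts on a Friday; its first Tuesday is the 5th, so the 2nd Tuesday is the 12th — August 12, 2031.
That is not after August 26, 2031, so look at September 2031.
September 2031 starts on a Monday; its first Tuesday is the 2nd, so the 2nd Tuesday is the 9th — September 9, 2031.

September 9, 2031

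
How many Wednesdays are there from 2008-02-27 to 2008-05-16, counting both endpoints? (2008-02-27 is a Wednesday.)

12

2008-02-27 is a Wednesday; the first Wednesday on or after it is 2008-02-27.
From 2008-02-27 to 2008-05-16: 2 + 31 + 30 + 16 = 79 days (rest of February, March, April, May).
79 ÷ 7 = 11 full weeks with remainder 2, so 11 more Wednesdays after the first → 12.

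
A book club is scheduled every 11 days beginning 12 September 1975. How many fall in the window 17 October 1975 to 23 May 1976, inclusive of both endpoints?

Occurrences land 11·i days after 12 September 1975 for i = 0, 1, 2, …
17 October 1975 is 35 days after the start; 35 ÷ 11 = 3 remainder 2; since the remainder is 2, round up to i = 4. First occurrence in the window: #5 on 26 October 1975 (4×11 = 44 days in).
23 May 1976 is 254 days after the start; 254 ÷ 11 = 23 remainder 1. Last occurrence in the window: #24 on 22 May 1976.
Occurrences #5 through #24: 20 in total.

20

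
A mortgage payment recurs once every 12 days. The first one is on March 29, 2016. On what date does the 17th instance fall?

The 17th occurrence is 16 intervals after the first: 16 × 12 = 192 days after March 29, 2016.
March has 31 days — 2 days to the end of March leaves 190.
April has 30 days (160 left).
May has 31 days (129 left).
June has 30 days (99 left).
July has 31 days (68 left).
August has 31 days (37 left).
September has 30 days (7 left).
7 days into October → October 7, 2016.

October 7, 2016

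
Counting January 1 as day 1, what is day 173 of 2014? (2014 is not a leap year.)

Jan has 31 days (173 − 31 = 142 remain).
Feb has 28 days (142 − 28 = 114 remain).
Mar has 31 days (114 − 31 = 83 remain).
Apr has 30 days (83 − 30 = 53 remain).
May has 31 days (53 − 31 = 22 remain).
22 into Jun → Jun 22.

Jun 22, 2014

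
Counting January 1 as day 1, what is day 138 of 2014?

2014-05-18

January has 31 days (138 − 31 = 107 remain).
February has 28 days (107 − 28 = 79 remain).
March has 31 days (79 − 31 = 48 remain).
April has 30 days (48 − 30 = 18 remain).
18 into May → May 18.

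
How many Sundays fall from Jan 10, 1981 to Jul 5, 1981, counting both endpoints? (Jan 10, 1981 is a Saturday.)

26

Jan 10, 1981 is a Saturday; the first Sunday on or after it is Jan 11, 1981 (1 day later).
From Jan 11, 1981 to Jul 5, 1981: 20 + 28 + 31 + 30 + 31 + 30 + 5 = 175 days (rest of Jan, Feb, Mar, Apr, May, Jun, Jul).
175 ÷ 7 = 25 full weeks with remainder 0, so 25 more Sundays after the first → 26.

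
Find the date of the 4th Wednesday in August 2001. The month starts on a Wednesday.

2001-08-22

August 2001 begins on a Wednesday, so the first Wednesday is August 1.
The 4th Wednesday is 3 weeks later: 1 + 21 = 22.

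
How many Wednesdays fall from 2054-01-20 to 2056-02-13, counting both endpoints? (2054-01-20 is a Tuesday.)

108

2054-01-20 is a Tuesday; the first Wednesday on or after it is 2054-01-21 (1 day later).
From 2054-01-21 to 2056-02-13: 344 + 365 + 44 = 753 days (rest of 2054, 2055, to 2056-02-13 in 2056).
753 ÷ 7 = 107 full weeks with remainder 4, so 107 more Wednesdays after the first → 108.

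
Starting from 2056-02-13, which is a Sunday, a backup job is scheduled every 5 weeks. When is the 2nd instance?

The 2nd occurrence is 1 interval after the first: 1 × 35 = 35 days after 2056-02-13.
February has 29 days — 16 days to the end of February leaves 19.
19 days into March → 2056-03-19.

2056-03-19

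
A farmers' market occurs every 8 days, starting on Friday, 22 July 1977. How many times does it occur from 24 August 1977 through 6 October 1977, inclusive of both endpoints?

Occurrences land 8·i days after 22 July 1977 for i = 0, 1, 2, …
24 August 1977 is 33 days after the start; 33 ÷ 8 = 4 remainder 1; since the remainder is 1, round up to i = 5. First occurrence in the window: #6 on 31 August 1977 (5×8 = 40 days in).
6 October 1977 is 76 days after the start; 76 ÷ 8 = 9 remainder 4. Last occurrence in the window: #10 on 2 October 1977.
Occurrences #6 through #10: 5 in total.

5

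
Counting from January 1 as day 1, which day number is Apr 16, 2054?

106

Days in months before Apr: 31 + 28 + 31 = 90.
Plus 16 days into Apr → day 106.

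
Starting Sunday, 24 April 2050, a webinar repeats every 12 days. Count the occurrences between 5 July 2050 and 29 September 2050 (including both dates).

Occurrences land 12·i days after 24 April 2050 for i = 0, 1, 2, …
5 July 2050 is 72 days after the start; 72 ÷ 12 = 6 remainder 0. First occurrence in the window: #7 on 5 July 2050 (6×12 = 72 days in).
29 September 2050 is 158 days after the start; 158 ÷ 12 = 13 remainder 2. Last occurrence in the window: #14 on 27 September 2050.
Occurrences #7 through #14: 8 in total.

8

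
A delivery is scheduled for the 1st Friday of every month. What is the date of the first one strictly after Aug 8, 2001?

Aug 2001 starts on a Wednesday, so its 1st Friday is Aug 3, 2001 (2 days in).
That is not after Aug 8, 2001, so look at Sep 2001.
Sep 2001 starts on a Saturday, so its 1st Friday is Sep 7, 2001 (6 days in).

Sep 7, 2001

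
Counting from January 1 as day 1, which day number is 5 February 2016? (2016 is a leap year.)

36

Days in months before February: 31 = 31.
Plus 5 days into February → day 36.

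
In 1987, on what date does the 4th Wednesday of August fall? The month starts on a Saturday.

August 26, 1987

August 1987 begins on a Saturday, so the first Wednesday is August 5 (4 days later).
The 4th Wednesday is 3 weeks later: 5 + 21 = 26.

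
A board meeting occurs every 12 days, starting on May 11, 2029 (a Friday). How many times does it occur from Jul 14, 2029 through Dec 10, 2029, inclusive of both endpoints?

12

Occurrences land 12·i days after May 11, 2029 for i = 0, 1, 2, …
Jul 14, 2029 is 64 days after the start; 64 ÷ 12 = 5 remainder 4; since the remainder is 4, round up to i = 6. First occurrence in the window: #7 on Jul 22, 2029 (6×12 = 72 days in).
Dec 10, 2029 is 213 days after the start; 213 ÷ 12 = 17 remainder 9. Last occurrence in the window: #18 on Dec 1, 2029.
Occurrences #7 through #18: 12 in total.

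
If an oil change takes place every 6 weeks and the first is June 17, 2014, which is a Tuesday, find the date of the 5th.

December 2, 2014

The 5th occurrence is 4 intervals after the first: 4 × 42 = 168 days after June 17, 2014.
June has 30 days — 13 days to the end of June leaves 155.
July has 31 days (124 left).
August has 31 days (93 left).
September has 30 days (63 left).
October has 31 days (32 left).
November has 30 days (2 left).
2 days into December → December 2, 2014.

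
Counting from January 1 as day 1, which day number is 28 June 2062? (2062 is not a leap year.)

179

Days in months before June: 31 + 28 + 31 + 30 + 31 = 151.
Plus 28 days into June → day 179.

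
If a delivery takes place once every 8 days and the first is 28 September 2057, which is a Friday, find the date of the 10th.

The 10th occurrence is 9 intervals after the first: 9 × 8 = 72 days after 28 September 2057.
September has 30 days — 2 days to the end of September leaves 70.
October has 31 days (39 left).
November has 30 days (9 left).
9 days into December → 9 December 2057.

9 December 2057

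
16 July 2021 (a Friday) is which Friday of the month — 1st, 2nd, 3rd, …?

3rd

Day 16 falls in week ⌈16/7⌉ of the month.
Days 1–7 hold the 1st Friday, 8–14 the 2nd, 15–21 the 3rd, 22–28 the 4th, 29–31 the 5th.
16 is in the range for the 3rd.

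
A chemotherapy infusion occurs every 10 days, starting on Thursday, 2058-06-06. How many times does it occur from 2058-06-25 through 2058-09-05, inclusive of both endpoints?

Occurrences land 10·i days after 2058-06-06 for i = 0, 1, 2, …
2058-06-25 is 19 days after the start; 19 ÷ 10 = 1 remainder 9; since the remainder is 9, round up to i = 2. First occurrence in the window: #3 on 2058-06-26 (2×10 = 20 days in).
2058-09-05 is 91 days after the start; 91 ÷ 10 = 9 remainder 1. Last occurrence in the window: #10 on 2058-09-04.
Occurrences #3 through #10: 8 in total.

8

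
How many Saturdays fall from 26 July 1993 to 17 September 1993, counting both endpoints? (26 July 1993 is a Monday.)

26 July 1993 is a Monday; the first Saturday on or after it is 31 July 1993 (5 days later).
From 31 July 1993 to 17 September 1993: 0 + 31 + 17 = 48 days (rest of July, August, September).
48 ÷ 7 = 6 full weeks with remainder 6, so 6 more Saturdays after the first → 7.

7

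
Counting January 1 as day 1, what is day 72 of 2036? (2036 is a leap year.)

Mar 12, 2036

Jan has 31 days (72 − 31 = 41 remain).
Feb has 29 days (41 − 29 = 12 remain).
12 into Mar → Mar 12.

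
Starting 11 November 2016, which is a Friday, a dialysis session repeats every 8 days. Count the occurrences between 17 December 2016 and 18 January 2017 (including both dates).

4

Occurrences land 8·i days after 11 November 2016 for i = 0, 1, 2, …
17 December 2016 is 36 days after the start; 36 ÷ 8 = 4 remainder 4; since the remainder is 4, round up to i = 5. First occurrence in the window: #6 on 21 December 2016 (5×8 = 40 days in).
18 January 2017 is 68 days after the start; 68 ÷ 8 = 8 remainder 4. Last occurrence in the window: #9 on 14 January 2017.
Occurrences #6 through #9: 4 in total.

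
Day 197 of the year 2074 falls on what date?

July 16, 2074

January has 31 days (197 − 31 = 166 remain).
February has 28 days (166 − 28 = 138 remain).
March has 31 days (138 − 31 = 107 remain).
April has 30 days (107 − 30 = 77 remain).
May has 31 days (77 − 31 = 46 remain).
June has 30 days (46 − 30 = 16 remain).
16 into July → July 16.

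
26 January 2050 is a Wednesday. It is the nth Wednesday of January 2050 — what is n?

4th

Day 26 falls in week ⌈26/7⌉ of the month.
Days 1–7 hold the 1st Wednesday, 8–14 the 2nd, 15–21 the 3rd, 22–28 the 4th, 29–31 the 5th.
26 is in the range for the 4th.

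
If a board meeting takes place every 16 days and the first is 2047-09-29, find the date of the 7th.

The 7th occurrence is 6 intervals after the first: 6 × 16 = 96 days after 2047-09-29.
September has 30 days — 1 day to the end of September leaves 95.
October has 31 days (64 left).
November has 30 days (34 left).
December has 31 days (3 left).
3 days into January → 2048-01-03.

2048-01-03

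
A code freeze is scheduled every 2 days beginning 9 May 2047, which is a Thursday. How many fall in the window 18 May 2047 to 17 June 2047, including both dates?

15

Occurrences land 2·i days after 9 May 2047 for i = 0, 1, 2, …
18 May 2047 is 9 days after the start; 9 ÷ 2 = 4 remainder 1; since the remainder is 1, round up to i = 5. First occurrence in the window: #6 on 19 May 2047 (5×2 = 10 days in).
17 June 2047 is 39 days after the start; 39 ÷ 2 = 19 remainder 1. Last occurrence in the window: #20 on 16 June 2047.
Occurrences #6 through #20: 15 in total.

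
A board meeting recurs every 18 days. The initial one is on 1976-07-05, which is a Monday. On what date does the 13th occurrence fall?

The 13th occurrence is 12 intervals after the first: 12 × 18 = 216 days after 1976-07-05.
July has 31 days — 26 days to the end of July leaves 190.
August has 31 days (159 left).
September has 30 days (129 left).
October has 31 days (98 left).
November has 30 days (68 left).
December has 31 days (37 left).
January has 31 days (6 left).
6 days into February → 1977-02-06.

1977-02-06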